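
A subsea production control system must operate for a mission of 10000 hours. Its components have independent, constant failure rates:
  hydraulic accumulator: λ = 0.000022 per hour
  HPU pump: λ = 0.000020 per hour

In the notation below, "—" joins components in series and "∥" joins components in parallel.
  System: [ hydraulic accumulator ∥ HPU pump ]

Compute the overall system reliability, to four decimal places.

0.9642

R(hydraulic accumulator) = exp(−0.000022 × 10000) = 0.802519
R(HPU pump) = exp(−0.000020 × 10000) = 0.818731
Parallel (hydraulic accumulator and HPU pump): 1 − (1 − 0.802519)(1 − 0.818731) = 0.9642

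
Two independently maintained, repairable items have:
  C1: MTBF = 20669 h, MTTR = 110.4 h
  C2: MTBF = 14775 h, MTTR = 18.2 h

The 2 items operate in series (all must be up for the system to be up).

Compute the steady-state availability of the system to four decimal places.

A(C1) = MTBF/(MTBF+MTTR) = 20669/(20669+110.4) = 0.994687
A(C2) = MTBF/(MTBF+MTTR) = 14775/(14775+18.2) = 0.998770
Series availability: 0.994687 × 0.998770 = 0.9935

0.9935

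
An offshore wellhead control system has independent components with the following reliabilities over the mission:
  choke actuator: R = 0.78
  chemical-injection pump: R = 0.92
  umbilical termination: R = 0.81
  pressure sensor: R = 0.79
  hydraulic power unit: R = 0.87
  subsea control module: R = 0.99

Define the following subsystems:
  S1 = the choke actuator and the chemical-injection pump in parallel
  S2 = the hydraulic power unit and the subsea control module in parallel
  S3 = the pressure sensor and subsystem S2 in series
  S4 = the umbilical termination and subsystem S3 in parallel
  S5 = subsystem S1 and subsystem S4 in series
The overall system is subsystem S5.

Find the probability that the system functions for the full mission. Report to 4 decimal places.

0.9430

Parallel (choke actuator and chemical-injection pump): 1 − (1 − 0.780000)(1 − 0.920000) = 0.982400
Parallel (hydraulic power unit and subsea control module): 1 − (1 − 0.870000)(1 − 0.990000) = 0.998700
Series (pressure sensor and [0.998700]): 0.790000 × 0.998700 = 0.788973
Parallel (umbilical termination and [0.788973]): 1 − (1 − 0.810000)(1 − 0.788973) = 0.959905
Series ([0.982400] and [0.959905]): 0.982400 × 0.959905 = 0.9430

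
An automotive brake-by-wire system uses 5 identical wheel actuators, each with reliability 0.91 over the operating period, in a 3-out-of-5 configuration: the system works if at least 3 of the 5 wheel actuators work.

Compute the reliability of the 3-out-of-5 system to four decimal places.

0.9937

R = Σ_{i=3}^{5} C(5,i) p^i (1−p)^{5−i} with p = 0.91
C(5,3)·0.91^3·0.09^2 = 0.061039
C(5,4)·0.91^4·0.09^1 = 0.308587
C(5,5)·0.91^5·0.09^0 = 0.624032
Sum = 0.9937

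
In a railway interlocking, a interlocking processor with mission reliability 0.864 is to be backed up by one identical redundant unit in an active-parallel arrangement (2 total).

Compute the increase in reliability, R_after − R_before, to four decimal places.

0.1175

R_before = 0.864
R_after = 1 − (1 − 0.864)^2 = 0.9815
ΔR = 0.9815 − 0.864 = 0.1175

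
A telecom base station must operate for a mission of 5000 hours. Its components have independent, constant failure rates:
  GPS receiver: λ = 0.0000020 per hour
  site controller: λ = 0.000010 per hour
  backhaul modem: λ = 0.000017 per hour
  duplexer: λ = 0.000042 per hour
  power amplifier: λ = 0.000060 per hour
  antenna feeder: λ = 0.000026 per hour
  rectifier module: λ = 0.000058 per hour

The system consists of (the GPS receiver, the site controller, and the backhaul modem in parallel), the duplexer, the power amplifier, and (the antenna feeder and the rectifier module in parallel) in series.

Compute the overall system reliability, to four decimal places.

0.5820

R(GPS receiver) = exp(−0.0000020 × 5000) = 0.990050
R(site controller) = exp(−0.000010 × 5000) = 0.951229
R(backhaul modem) = exp(−0.000017 × 5000) = 0.918512
R(duplexer) = exp(−0.000042 × 5000) = 0.810584
R(power amplifier) = exp(−0.000060 × 5000) = 0.740818
R(antenna feeder) = exp(−0.000026 × 5000) = 0.878095
R(rectifier module) = exp(−0.000058 × 5000) = 0.748264
Parallel (GPS receiver, site controller, and backhaul modem): 1 − (1 − 0.990050)(1 − 0.951229)(1 − 0.918512) = 0.999960
Parallel (antenna feeder and rectifier module): 1 − (1 − 0.878095)(1 − 0.748264) = 0.969312
Series ([0.999960], duplexer, power amplifier, and [0.969312]): 0.999960 × 0.810584 × 0.740818 × 0.969312 = 0.5820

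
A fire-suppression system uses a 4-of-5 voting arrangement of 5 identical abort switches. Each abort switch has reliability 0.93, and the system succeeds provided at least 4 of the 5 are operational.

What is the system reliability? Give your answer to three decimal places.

R = Σ_{i=4}^{5} C(5,i) p^i (1−p)^{5−i} with p = 0.93
C(5,4)·0.93^4·0.07^1 = 0.26182
C(5,5)·0.93^5·0.07^0 = 0.69569
Sum = 0.958

0.958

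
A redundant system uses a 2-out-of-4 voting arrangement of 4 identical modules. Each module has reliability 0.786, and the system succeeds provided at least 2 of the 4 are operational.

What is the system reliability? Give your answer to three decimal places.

0.967

R = Σ_{i=2}^{4} C(4,i) p^i (1−p)^{4−i} with p = 0.786
C(4,2)·0.786^2·0.214^2 = 0.16976
C(4,3)·0.786^3·0.214^1 = 0.41566
C(4,4)·0.786^4·0.214^0 = 0.38167
Sum = 0.967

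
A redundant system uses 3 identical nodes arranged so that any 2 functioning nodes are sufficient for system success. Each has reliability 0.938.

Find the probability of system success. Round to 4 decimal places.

R = Σ_{i=2}^{3} C(3,i) p^i (1−p)^{3−i} with p = 0.938
C(3,2)·0.938^2·0.062^1 = 0.163651
C(3,3)·0.938^3·0.062^0 = 0.825294
Sum = 0.9889

0.9889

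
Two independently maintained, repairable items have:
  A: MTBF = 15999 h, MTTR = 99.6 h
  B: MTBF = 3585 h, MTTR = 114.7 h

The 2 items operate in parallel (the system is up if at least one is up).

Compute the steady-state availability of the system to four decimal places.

A(A) = MTBF/(MTBF+MTTR) = 15999/(15999+99.6) = 0.993813
A(B) = MTBF/(MTBF+MTTR) = 3585/(3585+114.7) = 0.968997
Parallel availability: 1 − (1 − 0.993813)(1 − 0.968997) = 0.9998

0.9998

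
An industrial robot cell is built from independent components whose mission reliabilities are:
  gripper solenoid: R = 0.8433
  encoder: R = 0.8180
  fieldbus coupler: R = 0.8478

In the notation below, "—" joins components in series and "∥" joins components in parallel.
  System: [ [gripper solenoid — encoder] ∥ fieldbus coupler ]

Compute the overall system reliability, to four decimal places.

0.9528

Series (gripper solenoid and encoder): 0.843300 × 0.818000 = 0.689819
Parallel ([0.689819] and fieldbus coupler): 1 − (1 − 0.689819)(1 − 0.847800) = 0.9528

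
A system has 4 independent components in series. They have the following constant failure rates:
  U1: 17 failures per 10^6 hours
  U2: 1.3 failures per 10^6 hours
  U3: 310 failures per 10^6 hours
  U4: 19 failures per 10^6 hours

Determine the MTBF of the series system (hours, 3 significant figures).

2880

Series of exponential components: λ_sys = Σ λ_i
λ_sys = 0.000017 + 0.0000013 + 0.00031 + 0.000019 = 3.4730e-04 /h
MTBF = 1 / λ_sys = 2880 h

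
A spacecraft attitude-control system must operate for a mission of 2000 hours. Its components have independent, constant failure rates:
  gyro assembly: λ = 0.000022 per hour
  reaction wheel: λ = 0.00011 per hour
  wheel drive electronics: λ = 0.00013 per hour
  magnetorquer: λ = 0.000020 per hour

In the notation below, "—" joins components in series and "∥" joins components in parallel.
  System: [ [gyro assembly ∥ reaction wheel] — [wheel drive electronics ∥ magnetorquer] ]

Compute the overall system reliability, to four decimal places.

0.9826

R(gyro assembly) = exp(−0.000022 × 2000) = 0.956954
R(reaction wheel) = exp(−0.00011 × 2000) = 0.802519
R(wheel drive electronics) = exp(−0.00013 × 2000) = 0.771052
R(magnetorquer) = exp(−0.000020 × 2000) = 0.960789
Parallel (gyro assembly and reaction wheel): 1 − (1 − 0.956954)(1 − 0.802519) = 0.991499
Parallel (wheel drive electronics and magnetorquer): 1 − (1 − 0.771052)(1 − 0.960789) = 0.991023
Series ([0.991499] and [0.991023]): 0.991499 × 0.991023 = 0.9826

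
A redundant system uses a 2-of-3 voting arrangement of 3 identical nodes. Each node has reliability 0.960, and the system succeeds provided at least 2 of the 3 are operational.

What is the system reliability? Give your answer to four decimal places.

0.9953

R = Σ_{i=2}^{3} C(3,i) p^i (1−p)^{3−i} with p = 0.960
C(3,2)·0.960^2·0.040^1 = 0.110592
C(3,3)·0.960^3·0.040^0 = 0.884736
Sum = 0.9953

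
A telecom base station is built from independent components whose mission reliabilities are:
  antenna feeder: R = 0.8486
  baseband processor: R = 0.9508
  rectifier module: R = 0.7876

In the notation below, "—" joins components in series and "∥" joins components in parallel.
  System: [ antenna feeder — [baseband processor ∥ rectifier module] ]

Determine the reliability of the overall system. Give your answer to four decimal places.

Parallel (baseband processor and rectifier module): 1 − (1 − 0.950800)(1 − 0.787600) = 0.989550
Series (antenna feeder and [0.989550]): 0.848600 × 0.989550 = 0.8397

0.8397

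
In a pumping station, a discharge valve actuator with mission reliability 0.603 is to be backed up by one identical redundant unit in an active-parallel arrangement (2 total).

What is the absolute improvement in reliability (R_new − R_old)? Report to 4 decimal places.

R_before = 0.603
R_after = 1 − (1 − 0.603)^2 = 0.8424
ΔR = 0.8424 − 0.603 = 0.2394

0.2394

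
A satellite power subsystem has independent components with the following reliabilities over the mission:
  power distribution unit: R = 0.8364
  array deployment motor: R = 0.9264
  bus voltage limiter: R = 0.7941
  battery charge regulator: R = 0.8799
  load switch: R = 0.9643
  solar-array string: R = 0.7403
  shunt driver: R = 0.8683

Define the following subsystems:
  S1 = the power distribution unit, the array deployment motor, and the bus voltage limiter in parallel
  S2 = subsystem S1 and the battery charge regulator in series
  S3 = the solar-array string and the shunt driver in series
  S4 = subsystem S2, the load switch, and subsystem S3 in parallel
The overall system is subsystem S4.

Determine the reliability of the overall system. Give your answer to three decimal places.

0.998

Parallel (power distribution unit, array deployment motor, and bus voltage limiter): 1 − (1 − 0.83640)(1 − 0.92640)(1 − 0.79410) = 0.99752
Series ([0.99752] and battery charge regulator): 0.99752 × 0.87990 = 0.87772
Series (solar-array string and shunt driver): 0.74030 × 0.86830 = 0.64280
Parallel ([0.87772], load switch, and [0.64280]): 1 − (1 − 0.87772)(1 − 0.96430)(1 − 0.64280) = 0.998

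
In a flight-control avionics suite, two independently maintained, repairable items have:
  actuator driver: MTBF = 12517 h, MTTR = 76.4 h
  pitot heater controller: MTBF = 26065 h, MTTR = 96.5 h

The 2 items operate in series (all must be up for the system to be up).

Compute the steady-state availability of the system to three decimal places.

0.990

A(actuator driver) = MTBF/(MTBF+MTTR) = 12517/(12517+76.4) = 0.993933
A(pitot heater controller) = MTBF/(MTBF+MTTR) = 26065/(26065+96.5) = 0.996311
Series availability: 0.993933 × 0.996311 = 0.990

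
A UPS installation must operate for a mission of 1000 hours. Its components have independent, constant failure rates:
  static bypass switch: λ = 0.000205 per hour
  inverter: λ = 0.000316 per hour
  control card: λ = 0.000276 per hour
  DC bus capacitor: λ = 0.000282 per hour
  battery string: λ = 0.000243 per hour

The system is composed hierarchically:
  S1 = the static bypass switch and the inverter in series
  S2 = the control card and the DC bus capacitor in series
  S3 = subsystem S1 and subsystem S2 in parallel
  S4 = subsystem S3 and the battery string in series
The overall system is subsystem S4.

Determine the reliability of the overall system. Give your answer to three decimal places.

R(static bypass switch) = exp(−0.000205 × 1000) = 0.81465
R(inverter) = exp(−0.000316 × 1000) = 0.72906
R(control card) = exp(−0.000276 × 1000) = 0.75881
R(DC bus capacitor) = exp(−0.000282 × 1000) = 0.75427
R(battery string) = exp(−0.000243 × 1000) = 0.78427
Series (static bypass switch and inverter): 0.81465 × 0.72906 = 0.59393
Series (control card and DC bus capacitor): 0.75881 × 0.75427 = 0.57235
Parallel ([0.59393] and [0.57235]): 1 − (1 − 0.59393)(1 − 0.57235) = 0.82634
Series ([0.82634] and battery string): 0.82634 × 0.78427 = 0.648

0.648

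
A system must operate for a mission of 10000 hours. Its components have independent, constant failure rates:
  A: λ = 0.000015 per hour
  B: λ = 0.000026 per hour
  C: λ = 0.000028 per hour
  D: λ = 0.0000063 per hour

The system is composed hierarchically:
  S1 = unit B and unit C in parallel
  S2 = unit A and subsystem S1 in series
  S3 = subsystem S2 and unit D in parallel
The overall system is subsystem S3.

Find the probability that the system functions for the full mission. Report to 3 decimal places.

0.989

R(A) = exp(−0.000015 × 10000) = 0.86071
R(B) = exp(−0.000026 × 10000) = 0.77105
R(C) = exp(−0.000028 × 10000) = 0.75578
R(D) = exp(−0.0000063 × 10000) = 0.93894
Parallel (B and C): 1 − (1 − 0.77105)(1 − 0.75578) = 0.94409
Series (A and [0.94409]): 0.86071 × 0.94409 = 0.81259
Parallel ([0.81259] and D): 1 − (1 − 0.81259)(1 − 0.93894) = 0.989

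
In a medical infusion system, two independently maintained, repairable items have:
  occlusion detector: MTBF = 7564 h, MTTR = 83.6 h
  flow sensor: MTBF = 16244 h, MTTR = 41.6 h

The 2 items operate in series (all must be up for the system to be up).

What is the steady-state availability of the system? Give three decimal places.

0.987

A(occlusion detector) = MTBF/(MTBF+MTTR) = 7564/(7564+83.6) = 0.989068
A(flow sensor) = MTBF/(MTBF+MTTR) = 16244/(16244+41.6) = 0.997446
Series availability: 0.989068 × 0.997446 = 0.987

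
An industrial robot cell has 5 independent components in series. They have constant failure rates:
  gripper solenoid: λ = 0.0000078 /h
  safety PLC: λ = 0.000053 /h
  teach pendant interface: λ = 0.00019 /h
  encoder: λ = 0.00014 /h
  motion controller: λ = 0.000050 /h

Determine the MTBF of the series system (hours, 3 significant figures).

Series of exponential components: λ_sys = Σ λ_i
λ_sys = 0.0000078 + 0.000053 + 0.00019 + 0.00014 + 0.000050 = 4.4080e-04 /h
MTBF = 1 / λ_sys = 2270 h

2270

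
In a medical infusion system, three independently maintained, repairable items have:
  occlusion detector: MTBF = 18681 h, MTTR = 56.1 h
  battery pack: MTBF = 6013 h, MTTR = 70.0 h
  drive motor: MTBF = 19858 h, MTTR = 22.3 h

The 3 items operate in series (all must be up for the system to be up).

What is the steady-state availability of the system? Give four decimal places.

A(occlusion detector) = MTBF/(MTBF+MTTR) = 18681/(18681+56.1) = 0.997006
A(battery pack) = MTBF/(MTBF+MTTR) = 6013/(6013+70.0) = 0.988493
A(drive motor) = MTBF/(MTBF+MTTR) = 19858/(19858+22.3) = 0.998878
Series availability: 0.997006 × 0.988493 × 0.998878 = 0.9844

0.9844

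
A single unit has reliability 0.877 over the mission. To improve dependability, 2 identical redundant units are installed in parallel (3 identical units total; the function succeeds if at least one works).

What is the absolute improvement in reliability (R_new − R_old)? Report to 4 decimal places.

R_before = 0.877
R_after = 1 − (1 − 0.877)^3 = 0.9981
ΔR = 0.9981 − 0.877 = 0.1211

0.1211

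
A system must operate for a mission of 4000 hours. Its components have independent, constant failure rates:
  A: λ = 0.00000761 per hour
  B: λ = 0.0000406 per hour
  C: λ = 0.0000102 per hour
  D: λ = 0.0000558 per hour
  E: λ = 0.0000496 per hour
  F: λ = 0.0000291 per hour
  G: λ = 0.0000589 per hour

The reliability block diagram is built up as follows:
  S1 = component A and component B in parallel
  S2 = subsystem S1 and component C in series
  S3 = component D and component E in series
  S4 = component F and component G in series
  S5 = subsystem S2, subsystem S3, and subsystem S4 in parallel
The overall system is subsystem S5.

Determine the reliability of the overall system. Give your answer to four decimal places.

0.9955

R(A) = exp(−0.00000761 × 4000) = 0.970019
R(B) = exp(−0.0000406 × 4000) = 0.850101
R(C) = exp(−0.0000102 × 4000) = 0.960021
R(D) = exp(−0.0000558 × 4000) = 0.799955
R(E) = exp(−0.0000496 × 4000) = 0.820042
R(F) = exp(−0.0000291 × 4000) = 0.890119
R(G) = exp(−0.0000589 × 4000) = 0.790097
Parallel (A and B): 1 − (1 − 0.970019)(1 − 0.850101) = 0.995506
Series ([0.995506] and C): 0.995506 × 0.960021 = 0.955707
Series (D and E): 0.799955 × 0.820042 = 0.655997
Series (F and G): 0.890119 × 0.790097 = 0.703280
Parallel ([0.955707], [0.655997], and [0.703280]): 1 − (1 − 0.955707)(1 − 0.655997)(1 − 0.703280) = 0.9955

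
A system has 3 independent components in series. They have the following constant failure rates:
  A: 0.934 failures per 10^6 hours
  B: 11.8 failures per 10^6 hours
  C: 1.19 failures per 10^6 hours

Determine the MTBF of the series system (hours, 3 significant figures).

Series of exponential components: λ_sys = Σ λ_i
λ_sys = 0.000000934 + 0.0000118 + 0.00000119 = 1.3924e-05 /h
MTBF = 1 / λ_sys = 71800 h

71800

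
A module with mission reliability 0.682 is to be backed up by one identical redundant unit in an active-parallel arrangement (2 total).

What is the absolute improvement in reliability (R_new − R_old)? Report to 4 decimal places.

R_before = 0.682
R_after = 1 − (1 − 0.682)^2 = 0.8989
ΔR = 0.8989 − 0.682 = 0.2169

0.2169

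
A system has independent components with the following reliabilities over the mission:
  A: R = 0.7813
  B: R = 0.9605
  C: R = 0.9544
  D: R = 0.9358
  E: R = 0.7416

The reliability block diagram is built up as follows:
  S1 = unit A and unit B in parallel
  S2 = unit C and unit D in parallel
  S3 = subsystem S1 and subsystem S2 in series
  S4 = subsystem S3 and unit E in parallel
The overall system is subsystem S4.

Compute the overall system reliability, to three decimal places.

Parallel (A and B): 1 − (1 − 0.78130)(1 − 0.96050) = 0.99136
Parallel (C and D): 1 − (1 − 0.95440)(1 − 0.93580) = 0.99707
Series ([0.99136] and [0.99707]): 0.99136 × 0.99707 = 0.98846
Parallel ([0.98846] and E): 1 − (1 − 0.98846)(1 − 0.74160) = 0.997

0.997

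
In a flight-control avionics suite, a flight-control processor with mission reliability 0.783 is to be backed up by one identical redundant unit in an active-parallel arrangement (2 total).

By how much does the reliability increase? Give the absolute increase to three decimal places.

0.170

R_before = 0.783
R_after = 1 − (1 − 0.783)^2 = 0.953
ΔR = 0.953 − 0.783 = 0.170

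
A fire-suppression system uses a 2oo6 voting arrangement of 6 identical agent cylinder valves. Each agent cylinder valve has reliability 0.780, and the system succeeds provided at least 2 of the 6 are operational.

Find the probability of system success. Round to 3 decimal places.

0.997

R = Σ_{i=2}^{6} C(6,i) p^i (1−p)^{6−i} with p = 0.780
C(6,2)·0.780^2·0.220^4 = 0.02138
C(6,3)·0.780^3·0.220^3 = 0.10106
C(6,4)·0.780^4·0.220^2 = 0.26873
C(6,5)·0.780^5·0.220^1 = 0.38111
C(6,6)·0.780^6·0.220^0 = 0.22520
Sum = 0.997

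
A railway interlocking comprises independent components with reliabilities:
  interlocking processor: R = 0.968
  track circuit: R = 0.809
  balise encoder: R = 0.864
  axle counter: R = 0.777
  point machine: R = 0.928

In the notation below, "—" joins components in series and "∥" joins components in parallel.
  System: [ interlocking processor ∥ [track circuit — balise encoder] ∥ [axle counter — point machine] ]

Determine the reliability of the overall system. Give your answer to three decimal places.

0.997

Series (track circuit and balise encoder): 0.80900 × 0.86400 = 0.69898
Series (axle counter and point machine): 0.77700 × 0.92800 = 0.72106
Parallel (interlocking processor, [0.69898], and [0.72106]): 1 − (1 − 0.96800)(1 − 0.69898)(1 − 0.72106) = 0.997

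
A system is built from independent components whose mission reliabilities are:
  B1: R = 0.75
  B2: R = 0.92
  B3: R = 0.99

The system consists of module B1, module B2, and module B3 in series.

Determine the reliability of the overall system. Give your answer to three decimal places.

0.683

Series (B1, B2, and B3): 0.75000 × 0.92000 × 0.99000 = 0.683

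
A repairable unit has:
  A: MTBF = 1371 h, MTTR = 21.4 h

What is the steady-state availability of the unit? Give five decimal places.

0.98463

A(A) = MTBF/(MTBF+MTTR) = 1371/(1371+21.4) = 0.98463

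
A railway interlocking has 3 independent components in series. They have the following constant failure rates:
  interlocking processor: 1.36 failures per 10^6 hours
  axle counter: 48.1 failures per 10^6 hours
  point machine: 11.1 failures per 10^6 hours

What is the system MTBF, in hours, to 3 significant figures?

16500

Series of exponential components: λ_sys = Σ λ_i
λ_sys = 0.00000136 + 0.0000481 + 0.0000111 = 6.0560e-05 /h
MTBF = 1 / λ_sys = 16500 h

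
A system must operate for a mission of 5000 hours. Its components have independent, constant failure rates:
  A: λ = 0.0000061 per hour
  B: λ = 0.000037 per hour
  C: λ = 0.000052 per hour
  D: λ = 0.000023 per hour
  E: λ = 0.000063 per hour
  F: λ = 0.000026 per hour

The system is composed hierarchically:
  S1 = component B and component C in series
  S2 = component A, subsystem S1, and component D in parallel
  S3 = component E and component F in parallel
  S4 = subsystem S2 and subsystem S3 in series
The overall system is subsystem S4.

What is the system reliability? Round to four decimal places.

0.9659

R(A) = exp(−0.0000061 × 5000) = 0.969960
R(B) = exp(−0.000037 × 5000) = 0.831104
R(C) = exp(−0.000052 × 5000) = 0.771052
R(D) = exp(−0.000023 × 5000) = 0.891366
R(E) = exp(−0.000063 × 5000) = 0.729789
R(F) = exp(−0.000026 × 5000) = 0.878095
Series (B and C): 0.831104 × 0.771052 = 0.640824
Parallel (A, [0.640824], and D): 1 − (1 − 0.969960)(1 − 0.640824)(1 − 0.891366) = 0.998828
Parallel (E and F): 1 − (1 − 0.729789)(1 − 0.878095) = 0.967060
Series ([0.998828] and [0.967060]): 0.998828 × 0.967060 = 0.9659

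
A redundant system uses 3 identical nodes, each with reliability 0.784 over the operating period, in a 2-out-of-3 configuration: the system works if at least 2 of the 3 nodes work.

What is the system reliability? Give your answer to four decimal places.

R = Σ_{i=2}^{3} C(3,i) p^i (1−p)^{3−i} with p = 0.784
C(3,2)·0.784^2·0.216^1 = 0.398297
C(3,3)·0.784^3·0.216^0 = 0.481890
Sum = 0.8802

0.8802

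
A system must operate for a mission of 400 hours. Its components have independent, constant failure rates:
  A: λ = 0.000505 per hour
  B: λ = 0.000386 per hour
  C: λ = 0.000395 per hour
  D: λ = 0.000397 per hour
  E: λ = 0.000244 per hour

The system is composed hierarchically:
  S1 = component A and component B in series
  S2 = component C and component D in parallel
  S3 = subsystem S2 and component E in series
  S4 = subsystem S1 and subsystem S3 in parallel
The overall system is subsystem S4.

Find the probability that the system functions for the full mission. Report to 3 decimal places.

0.966

R(A) = exp(−0.000505 × 400) = 0.81709
R(B) = exp(−0.000386 × 400) = 0.85693
R(C) = exp(−0.000395 × 400) = 0.85385
R(D) = exp(−0.000397 × 400) = 0.85317
R(E) = exp(−0.000244 × 400) = 0.90701
Series (A and B): 0.81709 × 0.85693 = 0.70019
Parallel (C and D): 1 − (1 − 0.85385)(1 − 0.85317) = 0.97854
Series ([0.97854] and E): 0.97854 × 0.90701 = 0.88755
Parallel ([0.70019] and [0.88755]): 1 − (1 − 0.70019)(1 − 0.88755) = 0.966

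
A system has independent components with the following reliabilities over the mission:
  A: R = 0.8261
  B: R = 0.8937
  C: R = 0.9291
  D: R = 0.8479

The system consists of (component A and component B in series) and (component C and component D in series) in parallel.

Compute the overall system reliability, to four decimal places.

0.9445

Series (A and B): 0.826100 × 0.893700 = 0.738286
Series (C and D): 0.929100 × 0.847900 = 0.787784
Parallel ([0.738286] and [0.787784]): 1 − (1 − 0.738286)(1 − 0.787784) = 0.9445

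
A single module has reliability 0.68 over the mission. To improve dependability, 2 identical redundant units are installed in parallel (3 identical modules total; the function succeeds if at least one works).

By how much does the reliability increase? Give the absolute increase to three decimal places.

R_before = 0.68
R_after = 1 − (1 − 0.68)^3 = 0.967
ΔR = 0.967 − 0.68 = 0.287

0.287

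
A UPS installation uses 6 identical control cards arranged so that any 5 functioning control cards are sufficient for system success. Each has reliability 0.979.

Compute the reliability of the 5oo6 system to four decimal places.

R = Σ_{i=5}^{6} C(6,i) p^i (1−p)^{6−i} with p = 0.979
C(6,5)·0.979^5·0.021^1 = 0.113314
C(6,6)·0.979^6·0.021^0 = 0.880433
Sum = 0.9937

0.9937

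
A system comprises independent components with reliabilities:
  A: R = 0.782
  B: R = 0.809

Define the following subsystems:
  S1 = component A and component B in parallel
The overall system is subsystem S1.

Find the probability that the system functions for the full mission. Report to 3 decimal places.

Parallel (A and B): 1 − (1 − 0.78200)(1 − 0.80900) = 0.958

0.958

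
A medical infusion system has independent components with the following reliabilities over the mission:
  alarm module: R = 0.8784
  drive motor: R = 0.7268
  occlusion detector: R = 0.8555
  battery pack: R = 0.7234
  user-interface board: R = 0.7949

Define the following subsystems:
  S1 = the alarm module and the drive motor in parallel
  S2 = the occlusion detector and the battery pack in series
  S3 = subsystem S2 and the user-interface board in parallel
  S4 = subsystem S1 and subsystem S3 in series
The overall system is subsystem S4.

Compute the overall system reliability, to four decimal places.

Parallel (alarm module and drive motor): 1 − (1 − 0.878400)(1 − 0.726800) = 0.966779
Series (occlusion detector and battery pack): 0.855500 × 0.723400 = 0.618869
Parallel ([0.618869] and user-interface board): 1 − (1 − 0.618869)(1 − 0.794900) = 0.921830
Series ([0.966779] and [0.921830]): 0.966779 × 0.921830 = 0.8912

0.8912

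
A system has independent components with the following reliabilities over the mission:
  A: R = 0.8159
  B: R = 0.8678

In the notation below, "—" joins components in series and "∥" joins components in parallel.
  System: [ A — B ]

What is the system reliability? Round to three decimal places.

0.708

Series (A and B): 0.81590 × 0.86780 = 0.708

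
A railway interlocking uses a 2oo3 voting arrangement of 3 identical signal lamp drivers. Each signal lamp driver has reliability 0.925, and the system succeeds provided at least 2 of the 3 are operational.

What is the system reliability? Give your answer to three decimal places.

R = Σ_{i=2}^{3} C(3,i) p^i (1−p)^{3−i} with p = 0.925
C(3,2)·0.925^2·0.075^1 = 0.19252
C(3,3)·0.925^3·0.075^0 = 0.79145
Sum = 0.984

0.984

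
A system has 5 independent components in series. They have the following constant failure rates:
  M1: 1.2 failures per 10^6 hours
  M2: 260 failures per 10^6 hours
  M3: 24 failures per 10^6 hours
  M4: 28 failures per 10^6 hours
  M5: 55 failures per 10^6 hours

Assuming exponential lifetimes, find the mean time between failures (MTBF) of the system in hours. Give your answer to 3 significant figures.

Series of exponential components: λ_sys = Σ λ_i
λ_sys = 0.0000012 + 0.00026 + 0.000024 + 0.000028 + 0.000055 = 3.6820e-04 /h
MTBF = 1 / λ_sys = 2720 h

2720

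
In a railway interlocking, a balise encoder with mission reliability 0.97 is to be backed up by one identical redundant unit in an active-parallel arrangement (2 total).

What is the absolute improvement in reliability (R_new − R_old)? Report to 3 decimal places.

0.029

R_before = 0.97
R_after = 1 − (1 − 0.97)^2 = 0.999
ΔR = 0.999 − 0.97 = 0.029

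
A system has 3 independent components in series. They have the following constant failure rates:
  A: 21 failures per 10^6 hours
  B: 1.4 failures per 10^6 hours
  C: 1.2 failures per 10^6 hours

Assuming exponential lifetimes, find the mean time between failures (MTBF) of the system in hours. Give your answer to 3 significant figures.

Series of exponential components: λ_sys = Σ λ_i
λ_sys = 0.000021 + 0.0000014 + 0.0000012 = 2.3600e-05 /h
MTBF = 1 / λ_sys = 42400 h

42400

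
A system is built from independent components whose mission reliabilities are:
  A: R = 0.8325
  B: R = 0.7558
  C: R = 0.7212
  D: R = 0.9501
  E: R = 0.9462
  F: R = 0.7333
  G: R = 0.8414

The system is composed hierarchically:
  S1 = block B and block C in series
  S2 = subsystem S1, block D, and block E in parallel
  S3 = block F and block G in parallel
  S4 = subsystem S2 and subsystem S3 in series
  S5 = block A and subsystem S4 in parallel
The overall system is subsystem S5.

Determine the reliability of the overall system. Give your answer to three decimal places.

Series (B and C): 0.75580 × 0.72120 = 0.54508
Parallel ([0.54508], D, and E): 1 − (1 − 0.54508)(1 − 0.95010)(1 − 0.94620) = 0.99878
Parallel (F and G): 1 − (1 − 0.73330)(1 − 0.84140) = 0.95770
Series ([0.99878] and [0.95770]): 0.99878 × 0.95770 = 0.95653
Parallel (A and [0.95653]): 1 − (1 − 0.83250)(1 − 0.95653) = 0.993

0.993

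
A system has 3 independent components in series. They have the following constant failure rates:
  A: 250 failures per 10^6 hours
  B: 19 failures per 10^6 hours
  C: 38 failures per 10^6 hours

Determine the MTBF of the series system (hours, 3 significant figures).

3260

Series of exponential components: λ_sys = Σ λ_i
λ_sys = 0.00025 + 0.000019 + 0.000038 = 3.0700e-04 /h
MTBF = 1 / λ_sys = 3260 h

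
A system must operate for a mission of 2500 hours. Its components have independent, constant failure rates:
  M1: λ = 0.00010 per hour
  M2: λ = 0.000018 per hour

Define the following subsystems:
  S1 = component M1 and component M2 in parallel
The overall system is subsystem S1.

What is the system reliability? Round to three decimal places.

0.990

R(M1) = exp(−0.00010 × 2500) = 0.77880
R(M2) = exp(−0.000018 × 2500) = 0.95600
Parallel (M1 and M2): 1 − (1 − 0.77880)(1 − 0.95600) = 0.990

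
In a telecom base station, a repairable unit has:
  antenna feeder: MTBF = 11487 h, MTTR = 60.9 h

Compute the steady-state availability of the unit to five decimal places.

A(antenna feeder) = MTBF/(MTBF+MTTR) = 11487/(11487+60.9) = 0.99473

0.99473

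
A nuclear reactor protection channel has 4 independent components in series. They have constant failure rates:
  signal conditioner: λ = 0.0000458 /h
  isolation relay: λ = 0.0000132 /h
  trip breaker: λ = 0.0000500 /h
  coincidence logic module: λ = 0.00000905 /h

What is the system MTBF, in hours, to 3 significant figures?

Series of exponential components: λ_sys = Σ λ_i
λ_sys = 0.0000458 + 0.0000132 + 0.0000500 + 0.00000905 = 1.1805e-04 /h
MTBF = 1 / λ_sys = 8470 h

8470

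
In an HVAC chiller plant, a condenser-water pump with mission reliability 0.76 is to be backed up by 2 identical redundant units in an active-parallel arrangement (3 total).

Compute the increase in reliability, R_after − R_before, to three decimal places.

0.226

R_before = 0.76
R_after = 1 − (1 − 0.76)^3 = 0.986
ΔR = 0.986 − 0.76 = 0.226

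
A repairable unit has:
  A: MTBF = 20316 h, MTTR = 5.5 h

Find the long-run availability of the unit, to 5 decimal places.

A(A) = MTBF/(MTBF+MTTR) = 20316/(20316+5.5) = 0.99973

0.99973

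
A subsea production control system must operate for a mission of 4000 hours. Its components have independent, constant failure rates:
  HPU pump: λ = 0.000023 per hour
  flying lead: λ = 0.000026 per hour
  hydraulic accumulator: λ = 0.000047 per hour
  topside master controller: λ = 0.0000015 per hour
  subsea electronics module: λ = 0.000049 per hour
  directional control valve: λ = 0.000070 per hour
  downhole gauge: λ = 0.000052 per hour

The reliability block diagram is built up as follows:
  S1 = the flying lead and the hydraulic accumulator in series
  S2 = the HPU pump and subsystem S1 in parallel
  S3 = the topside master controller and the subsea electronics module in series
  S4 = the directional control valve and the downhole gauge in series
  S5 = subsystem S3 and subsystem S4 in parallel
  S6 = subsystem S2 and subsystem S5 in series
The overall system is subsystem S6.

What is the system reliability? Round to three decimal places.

0.909

R(HPU pump) = exp(−0.000023 × 4000) = 0.91211
R(flying lead) = exp(−0.000026 × 4000) = 0.90123
R(hydraulic accumulator) = exp(−0.000047 × 4000) = 0.82861
R(topside master controller) = exp(−0.0000015 × 4000) = 0.99402
R(subsea electronics module) = exp(−0.000049 × 4000) = 0.82201
R(directional control valve) = exp(−0.000070 × 4000) = 0.75578
R(downhole gauge) = exp(−0.000052 × 4000) = 0.81221
Series (flying lead and hydraulic accumulator): 0.90123 × 0.82861 = 0.74677
Parallel (HPU pump and [0.74677]): 1 − (1 − 0.91211)(1 − 0.74677) = 0.97774
Series (topside master controller and subsea electronics module): 0.99402 × 0.82201 = 0.81709
Series (directional control valve and downhole gauge): 0.75578 × 0.81221 = 0.61385
Parallel ([0.81709] and [0.61385]): 1 − (1 − 0.81709)(1 − 0.61385) = 0.92937
Series ([0.97774] and [0.92937]): 0.97774 × 0.92937 = 0.909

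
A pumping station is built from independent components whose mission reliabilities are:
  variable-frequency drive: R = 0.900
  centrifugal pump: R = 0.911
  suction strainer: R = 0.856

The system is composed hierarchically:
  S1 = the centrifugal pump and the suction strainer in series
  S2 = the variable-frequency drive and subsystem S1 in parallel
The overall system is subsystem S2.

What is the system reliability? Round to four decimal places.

Series (centrifugal pump and suction strainer): 0.911000 × 0.856000 = 0.779816
Parallel (variable-frequency drive and [0.779816]): 1 − (1 − 0.900000)(1 − 0.779816) = 0.9780

0.9780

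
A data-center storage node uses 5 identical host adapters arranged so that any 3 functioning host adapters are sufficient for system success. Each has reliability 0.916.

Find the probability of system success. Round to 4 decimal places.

0.9948

R = Σ_{i=3}^{5} C(5,i) p^i (1−p)^{5−i} with p = 0.916
C(5,3)·0.916^3·0.084^2 = 0.054231
C(5,4)·0.916^4·0.084^1 = 0.295686
C(5,5)·0.916^5·0.084^0 = 0.644878
Sum = 0.9948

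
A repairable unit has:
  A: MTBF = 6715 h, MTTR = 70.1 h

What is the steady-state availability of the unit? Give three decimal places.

A(A) = MTBF/(MTBF+MTTR) = 6715/(6715+70.1) = 0.990

0.990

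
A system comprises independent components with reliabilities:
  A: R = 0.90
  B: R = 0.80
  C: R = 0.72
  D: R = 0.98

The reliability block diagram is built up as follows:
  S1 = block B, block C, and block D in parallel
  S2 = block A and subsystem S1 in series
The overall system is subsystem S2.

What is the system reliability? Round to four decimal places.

Parallel (B, C, and D): 1 − (1 − 0.800000)(1 − 0.720000)(1 − 0.980000) = 0.998880
Series (A and [0.998880]): 0.900000 × 0.998880 = 0.8990

0.8990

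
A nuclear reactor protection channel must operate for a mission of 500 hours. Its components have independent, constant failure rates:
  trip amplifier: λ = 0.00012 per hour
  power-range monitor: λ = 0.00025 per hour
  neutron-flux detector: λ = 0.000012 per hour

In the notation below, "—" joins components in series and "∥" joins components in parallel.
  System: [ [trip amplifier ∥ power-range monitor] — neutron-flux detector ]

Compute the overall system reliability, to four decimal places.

R(trip amplifier) = exp(−0.00012 × 500) = 0.941765
R(power-range monitor) = exp(−0.00025 × 500) = 0.882497
R(neutron-flux detector) = exp(−0.000012 × 500) = 0.994018
Parallel (trip amplifier and power-range monitor): 1 − (1 − 0.941765)(1 − 0.882497) = 0.993157
Series ([0.993157] and neutron-flux detector): 0.993157 × 0.994018 = 0.9872

0.9872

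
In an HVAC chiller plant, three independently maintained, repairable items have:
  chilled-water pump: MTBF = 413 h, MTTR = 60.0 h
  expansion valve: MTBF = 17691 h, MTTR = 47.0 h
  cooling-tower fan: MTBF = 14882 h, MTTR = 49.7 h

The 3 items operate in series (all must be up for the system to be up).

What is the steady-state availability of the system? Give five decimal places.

A(chilled-water pump) = MTBF/(MTBF+MTTR) = 413/(413+60.0) = 0.873150
A(expansion valve) = MTBF/(MTBF+MTTR) = 17691/(17691+47.0) = 0.997350
A(cooling-tower fan) = MTBF/(MTBF+MTTR) = 14882/(14882+49.7) = 0.996672
Series availability: 0.873150 × 0.997350 × 0.996672 = 0.86794

0.86794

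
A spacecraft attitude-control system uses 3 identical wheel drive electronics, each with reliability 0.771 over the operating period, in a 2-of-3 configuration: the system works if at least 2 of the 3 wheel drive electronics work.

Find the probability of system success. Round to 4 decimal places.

0.8667

R = Σ_{i=2}^{3} C(3,i) p^i (1−p)^{3−i} with p = 0.771
C(3,2)·0.771^2·0.229^1 = 0.408381
C(3,3)·0.771^3·0.229^0 = 0.458314
Sum = 0.8667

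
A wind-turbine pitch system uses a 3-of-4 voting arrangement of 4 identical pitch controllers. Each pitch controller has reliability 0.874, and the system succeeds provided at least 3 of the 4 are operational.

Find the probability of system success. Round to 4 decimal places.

R = Σ_{i=3}^{4} C(4,i) p^i (1−p)^{4−i} with p = 0.874
C(4,3)·0.874^3·0.126^1 = 0.336484
C(4,4)·0.874^4·0.126^0 = 0.583507
Sum = 0.9200

0.9200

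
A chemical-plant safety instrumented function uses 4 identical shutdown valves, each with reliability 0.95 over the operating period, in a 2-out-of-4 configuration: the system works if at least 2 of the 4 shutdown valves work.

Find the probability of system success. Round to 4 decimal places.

R = Σ_{i=2}^{4} C(4,i) p^i (1−p)^{4−i} with p = 0.95
C(4,2)·0.95^2·0.05^2 = 0.013538
C(4,3)·0.95^3·0.05^1 = 0.171475
C(4,4)·0.95^4·0.05^0 = 0.814506
Sum = 0.9995

0.9995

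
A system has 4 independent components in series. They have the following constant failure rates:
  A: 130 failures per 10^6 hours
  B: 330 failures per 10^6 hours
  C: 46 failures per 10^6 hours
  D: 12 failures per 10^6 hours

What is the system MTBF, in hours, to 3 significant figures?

1930

Series of exponential components: λ_sys = Σ λ_i
λ_sys = 0.00013 + 0.00033 + 0.000046 + 0.000012 = 5.1800e-04 /h
MTBF = 1 / λ_sys = 1930 h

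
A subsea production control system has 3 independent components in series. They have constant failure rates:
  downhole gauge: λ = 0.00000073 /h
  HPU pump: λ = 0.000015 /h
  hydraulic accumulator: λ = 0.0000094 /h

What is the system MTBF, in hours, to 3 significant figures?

39800

Series of exponential components: λ_sys = Σ λ_i
λ_sys = 0.00000073 + 0.000015 + 0.0000094 = 2.5130e-05 /h
MTBF = 1 / λ_sys = 39800 h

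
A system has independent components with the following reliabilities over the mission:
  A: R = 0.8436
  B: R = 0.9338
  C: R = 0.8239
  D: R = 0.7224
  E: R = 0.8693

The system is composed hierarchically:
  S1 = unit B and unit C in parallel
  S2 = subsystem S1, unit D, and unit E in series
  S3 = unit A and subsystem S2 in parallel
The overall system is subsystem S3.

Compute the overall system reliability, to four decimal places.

0.9407

Parallel (B and C): 1 − (1 − 0.933800)(1 − 0.823900) = 0.988342
Series ([0.988342], D, and E): 0.988342 × 0.722400 × 0.869300 = 0.620661
Parallel (A and [0.620661]): 1 − (1 − 0.843600)(1 − 0.620661) = 0.9407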